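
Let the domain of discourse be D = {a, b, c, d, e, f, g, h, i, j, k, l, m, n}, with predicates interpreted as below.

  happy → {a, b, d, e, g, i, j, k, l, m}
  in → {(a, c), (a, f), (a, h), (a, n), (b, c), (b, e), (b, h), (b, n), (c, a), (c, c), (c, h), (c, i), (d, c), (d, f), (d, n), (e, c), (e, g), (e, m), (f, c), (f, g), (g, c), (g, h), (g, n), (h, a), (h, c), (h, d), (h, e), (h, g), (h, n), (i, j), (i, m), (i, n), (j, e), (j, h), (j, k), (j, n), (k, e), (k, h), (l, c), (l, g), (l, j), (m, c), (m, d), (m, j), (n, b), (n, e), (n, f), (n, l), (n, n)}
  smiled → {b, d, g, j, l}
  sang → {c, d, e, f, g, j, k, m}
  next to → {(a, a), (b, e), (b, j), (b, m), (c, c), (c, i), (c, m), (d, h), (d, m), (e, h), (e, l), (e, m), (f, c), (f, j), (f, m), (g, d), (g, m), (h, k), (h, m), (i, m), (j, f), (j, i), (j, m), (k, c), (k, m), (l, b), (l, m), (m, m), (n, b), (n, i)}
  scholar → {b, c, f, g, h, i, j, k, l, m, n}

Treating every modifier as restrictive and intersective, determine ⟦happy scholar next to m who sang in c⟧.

{g, m}

⟦next to m⟧ = {x : ⟨x, m⟩ ∈ ⟦next to⟧} = {b, c, d, e, f, g, h, i, j, k, l, m}
⟦who sang⟧ = ⟦sang⟧ = {c, d, e, f, g, j, k, m}
⟦in c⟧ = {x : ⟨x, c⟩ ∈ ⟦in⟧} = {a, b, c, d, e, f, g, h, l, m}
⟦scholar⟧ = {b, c, f, g, h, i, j, k, l, m, n}
… ∩ ⟦next to m⟧ = {b, c, f, g, h, i, j, k, l, m, n} ∩ {b, c, d, e, f, g, h, i, j, k, l, m} = {b, c, f, g, h, i, j, k, l, m}
… ∩ ⟦who sang⟧ = {b, c, f, g, h, i, j, k, l, m} ∩ {c, d, e, f, g, j, k, m} = {c, f, g, j, k, m}
… ∩ ⟦in c⟧ = {c, f, g, j, k, m} ∩ {a, b, c, d, e, f, g, h, l, m} = {c, f, g, m}
… ∩ ⟦happy⟧ = {c, f, g, m} ∩ {a, b, d, e, g, i, j, k, l, m} = {g, m}
So ⟦happy scholar next to m who sang in c⟧ = {g, m}.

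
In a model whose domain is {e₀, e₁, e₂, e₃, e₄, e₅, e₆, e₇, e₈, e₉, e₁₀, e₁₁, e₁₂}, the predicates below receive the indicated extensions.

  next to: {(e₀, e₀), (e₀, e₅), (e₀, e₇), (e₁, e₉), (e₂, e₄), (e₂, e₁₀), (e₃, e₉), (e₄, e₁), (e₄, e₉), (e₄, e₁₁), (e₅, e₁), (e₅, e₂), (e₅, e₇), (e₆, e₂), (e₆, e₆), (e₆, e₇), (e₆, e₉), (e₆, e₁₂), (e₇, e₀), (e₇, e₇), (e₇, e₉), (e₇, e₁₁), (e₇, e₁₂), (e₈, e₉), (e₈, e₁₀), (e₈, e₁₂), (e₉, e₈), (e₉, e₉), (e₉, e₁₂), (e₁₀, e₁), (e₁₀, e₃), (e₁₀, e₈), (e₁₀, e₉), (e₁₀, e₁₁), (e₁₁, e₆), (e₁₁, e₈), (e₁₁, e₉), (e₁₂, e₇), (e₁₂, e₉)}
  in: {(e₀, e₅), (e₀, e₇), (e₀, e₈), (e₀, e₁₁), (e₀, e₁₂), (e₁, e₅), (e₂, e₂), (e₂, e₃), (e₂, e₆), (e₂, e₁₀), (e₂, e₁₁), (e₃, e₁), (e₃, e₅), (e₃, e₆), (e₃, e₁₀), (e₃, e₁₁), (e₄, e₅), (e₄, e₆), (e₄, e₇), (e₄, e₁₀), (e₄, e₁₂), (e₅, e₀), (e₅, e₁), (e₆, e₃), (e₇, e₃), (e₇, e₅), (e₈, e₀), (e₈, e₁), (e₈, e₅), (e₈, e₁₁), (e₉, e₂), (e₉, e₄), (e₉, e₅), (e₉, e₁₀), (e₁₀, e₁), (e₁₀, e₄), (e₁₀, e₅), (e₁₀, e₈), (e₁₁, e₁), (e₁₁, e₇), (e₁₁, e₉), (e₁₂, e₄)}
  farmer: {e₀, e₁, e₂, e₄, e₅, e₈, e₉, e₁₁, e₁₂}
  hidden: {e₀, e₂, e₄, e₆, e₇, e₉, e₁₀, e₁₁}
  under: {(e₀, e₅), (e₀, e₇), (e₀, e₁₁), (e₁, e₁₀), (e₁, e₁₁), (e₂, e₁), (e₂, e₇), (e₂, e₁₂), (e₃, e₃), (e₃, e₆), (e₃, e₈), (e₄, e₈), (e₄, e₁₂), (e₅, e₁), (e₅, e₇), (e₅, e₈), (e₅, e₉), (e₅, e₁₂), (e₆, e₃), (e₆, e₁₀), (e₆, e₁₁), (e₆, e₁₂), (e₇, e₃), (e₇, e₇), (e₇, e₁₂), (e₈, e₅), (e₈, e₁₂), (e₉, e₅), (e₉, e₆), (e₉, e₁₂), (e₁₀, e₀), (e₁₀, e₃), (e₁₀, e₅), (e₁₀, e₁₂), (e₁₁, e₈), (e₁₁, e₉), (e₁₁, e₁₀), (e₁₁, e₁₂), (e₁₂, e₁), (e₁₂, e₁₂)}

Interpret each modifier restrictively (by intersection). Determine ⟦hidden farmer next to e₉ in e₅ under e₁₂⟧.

{e₄, e₉}

⟦next to e₉⟧ = {x : ⟨x, e₉⟩ ∈ ⟦next to⟧} = {e₁, e₃, e₄, e₆, e₇, e₈, e₉, e₁₀, e₁₁, e₁₂}
⟦in e₅⟧ = {x : ⟨x, e₅⟩ ∈ ⟦in⟧} = {e₀, e₁, e₃, e₄, e₇, e₈, e₉, e₁₀}
⟦under e₁₂⟧ = {x : ⟨x, e₁₂⟩ ∈ ⟦under⟧} = {e₂, e₄, e₅, e₆, e₇, e₈, e₉, e₁₀, e₁₁, e₁₂}
⟦farmer⟧ = {e₀, e₁, e₂, e₄, e₅, e₈, e₉, e₁₁, e₁₂}
… ∩ ⟦next to e₉⟧ = {e₀, e₁, e₂, e₄, e₅, e₈, e₉, e₁₁, e₁₂} ∩ {e₁, e₃, e₄, e₆, e₇, e₈, e₉, e₁₀, e₁₁, e₁₂} = {e₁, e₄, e₈, e₉, e₁₁, e₁₂}
… ∩ ⟦in e₅⟧ = {e₁, e₄, e₈, e₉, e₁₁, e₁₂} ∩ {e₀, e₁, e₃, e₄, e₇, e₈, e₉, e₁₀} = {e₁, e₄, e₈, e₉}
… ∩ ⟦under e₁₂⟧ = {e₁, e₄, e₈, e₉} ∩ {e₂, e₄, e₅, e₆, e₇, e₈, e₉, e₁₀, e₁₁, e₁₂} = {e₄, e₈, e₉}
… ∩ ⟦hidden⟧ = {e₄, e₈, e₉} ∩ {e₀, e₂, e₄, e₆, e₇, e₉, e₁₀, e₁₁} = {e₄, e₉}
So ⟦hidden farmer next to e₉ in e₅ under e₁₂⟧ = {e₄, e₉}.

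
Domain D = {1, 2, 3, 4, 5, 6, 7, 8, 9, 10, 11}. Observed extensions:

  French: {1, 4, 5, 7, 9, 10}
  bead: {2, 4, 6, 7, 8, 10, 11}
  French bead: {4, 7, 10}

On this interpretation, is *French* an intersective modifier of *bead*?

⟦French⟧ ∩ ⟦bead⟧ = {1, 4, 5, 7, 9, 10} ∩ {2, 4, 6, 7, 8, 10, 11} = {4, 7, 10}
Observed ⟦French bead⟧ = {4, 7, 10}.
These coincide, so the modifier is intersective here.

yes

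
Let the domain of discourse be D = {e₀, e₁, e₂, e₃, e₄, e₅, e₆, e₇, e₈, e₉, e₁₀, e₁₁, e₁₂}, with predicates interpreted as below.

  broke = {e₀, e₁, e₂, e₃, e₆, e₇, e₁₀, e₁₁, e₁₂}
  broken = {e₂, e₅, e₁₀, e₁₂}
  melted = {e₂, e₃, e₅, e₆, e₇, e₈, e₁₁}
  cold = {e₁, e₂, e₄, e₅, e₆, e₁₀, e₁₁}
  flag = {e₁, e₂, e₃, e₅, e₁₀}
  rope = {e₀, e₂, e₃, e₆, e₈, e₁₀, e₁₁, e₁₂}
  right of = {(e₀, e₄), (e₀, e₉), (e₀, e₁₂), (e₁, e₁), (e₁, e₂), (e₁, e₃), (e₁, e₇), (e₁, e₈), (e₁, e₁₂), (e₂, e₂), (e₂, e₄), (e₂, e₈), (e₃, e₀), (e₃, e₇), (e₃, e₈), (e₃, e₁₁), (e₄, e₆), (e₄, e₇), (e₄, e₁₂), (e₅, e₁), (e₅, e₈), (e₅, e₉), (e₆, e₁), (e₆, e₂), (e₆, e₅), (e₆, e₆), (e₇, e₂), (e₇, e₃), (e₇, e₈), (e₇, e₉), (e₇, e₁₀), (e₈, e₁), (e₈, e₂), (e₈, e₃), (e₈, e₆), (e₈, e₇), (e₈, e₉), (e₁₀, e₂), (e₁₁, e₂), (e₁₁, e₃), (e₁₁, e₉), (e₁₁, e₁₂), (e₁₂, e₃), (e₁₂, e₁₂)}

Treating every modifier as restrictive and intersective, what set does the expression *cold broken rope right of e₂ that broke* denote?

⟦right of e₂⟧ = {x : ⟨x, e₂⟩ ∈ ⟦right of⟧} = {e₁, e₂, e₆, e₇, e₈, e₁₀, e₁₁}
⟦that broke⟧ = ⟦broke⟧ = {e₀, e₁, e₂, e₃, e₆, e₇, e₁₀, e₁₁, e₁₂}
⟦rope⟧ = {e₀, e₂, e₃, e₆, e₈, e₁₀, e₁₁, e₁₂}
… ∩ ⟦right of e₂⟧ = {e₀, e₂, e₃, e₆, e₈, e₁₀, e₁₁, e₁₂} ∩ {e₁, e₂, e₆, e₇, e₈, e₁₀, e₁₁} = {e₂, e₆, e₈, e₁₀, e₁₁}
… ∩ ⟦that broke⟧ = {e₂, e₆, e₈, e₁₀, e₁₁} ∩ {e₀, e₁, e₂, e₃, e₆, e₇, e₁₀, e₁₁, e₁₂} = {e₂, e₆, e₁₀, e₁₁}
… ∩ ⟦cold⟧ = {e₂, e₆, e₁₀, e₁₁} ∩ {e₁, e₂, e₄, e₅, e₆, e₁₀, e₁₁} = {e₂, e₆, e₁₀, e₁₁}
… ∩ ⟦broken⟧ = {e₂, e₆, e₁₀, e₁₁} ∩ {e₂, e₅, e₁₀, e₁₂} = {e₂, e₁₀}
So ⟦cold broken rope right of e₂ that broke⟧ = {e₂, e₁₀}.

{e₂, e₁₀}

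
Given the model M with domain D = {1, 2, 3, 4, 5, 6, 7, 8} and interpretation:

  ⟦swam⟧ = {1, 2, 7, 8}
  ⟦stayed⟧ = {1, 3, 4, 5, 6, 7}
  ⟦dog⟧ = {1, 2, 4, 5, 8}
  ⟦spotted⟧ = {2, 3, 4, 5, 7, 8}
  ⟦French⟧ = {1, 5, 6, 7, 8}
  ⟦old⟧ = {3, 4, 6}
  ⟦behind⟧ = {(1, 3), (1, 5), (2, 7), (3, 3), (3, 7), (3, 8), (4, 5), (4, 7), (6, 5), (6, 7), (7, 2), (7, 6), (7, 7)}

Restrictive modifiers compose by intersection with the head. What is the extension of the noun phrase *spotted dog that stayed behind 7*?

⟦that stayed⟧ = ⟦stayed⟧ = {1, 3, 4, 5, 6, 7}
⟦behind 7⟧ = {x : ⟨x, 7⟩ ∈ ⟦behind⟧} = {2, 3, 4, 6, 7}
⟦dog⟧ = {1, 2, 4, 5, 8}
… ∩ ⟦that stayed⟧ = {1, 2, 4, 5, 8} ∩ {1, 3, 4, 5, 6, 7} = {1, 4, 5}
… ∩ ⟦behind 7⟧ = {1, 4, 5} ∩ {2, 3, 4, 6, 7} = {4}
… ∩ ⟦spotted⟧ = {4} ∩ {2, 3, 4, 5, 7, 8} = {4}
So ⟦spotted dog that stayed behind 7⟧ = {4}.

{4}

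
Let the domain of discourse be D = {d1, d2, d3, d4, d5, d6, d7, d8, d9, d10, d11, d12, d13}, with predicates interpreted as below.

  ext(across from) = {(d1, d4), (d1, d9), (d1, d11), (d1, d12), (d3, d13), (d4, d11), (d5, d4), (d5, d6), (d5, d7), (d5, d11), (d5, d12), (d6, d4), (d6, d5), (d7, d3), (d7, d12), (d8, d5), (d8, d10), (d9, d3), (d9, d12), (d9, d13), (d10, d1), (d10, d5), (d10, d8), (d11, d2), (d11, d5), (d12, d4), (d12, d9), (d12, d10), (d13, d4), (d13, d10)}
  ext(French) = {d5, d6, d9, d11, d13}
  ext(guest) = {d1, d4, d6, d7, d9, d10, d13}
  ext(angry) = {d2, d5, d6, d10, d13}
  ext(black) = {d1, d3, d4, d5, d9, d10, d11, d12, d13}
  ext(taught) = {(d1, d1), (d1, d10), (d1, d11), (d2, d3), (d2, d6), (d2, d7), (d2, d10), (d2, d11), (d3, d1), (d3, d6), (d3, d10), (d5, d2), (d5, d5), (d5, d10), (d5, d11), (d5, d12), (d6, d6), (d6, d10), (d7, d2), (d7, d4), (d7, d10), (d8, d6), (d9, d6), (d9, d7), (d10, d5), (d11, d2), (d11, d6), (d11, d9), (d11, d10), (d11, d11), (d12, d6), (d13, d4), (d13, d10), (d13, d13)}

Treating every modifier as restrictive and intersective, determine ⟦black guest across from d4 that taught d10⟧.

⟦across from d4⟧ = {x : ⟨x, d4⟩ ∈ ⟦across from⟧} = {d1, d5, d6, d12, d13}
⟦that taught d10⟧ = {x : ⟨x, d10⟩ ∈ ⟦taught⟧} = {d1, d2, d3, d5, d6, d7, d11, d13}
⟦guest⟧ = {d1, d4, d6, d7, d9, d10, d13}
… ∩ ⟦across from d4⟧ = {d1, d4, d6, d7, d9, d10, d13} ∩ {d1, d5, d6, d12, d13} = {d1, d6, d13}
… ∩ ⟦that taught d10⟧ = {d1, d6, d13} ∩ {d1, d2, d3, d5, d6, d7, d11, d13} = {d1, d6, d13}
… ∩ ⟦black⟧ = {d1, d6, d13} ∩ {d1, d3, d4, d5, d9, d10, d11, d12, d13} = {d1, d13}
So ⟦black guest across from d4 that taught d10⟧ = {d1, d13}.

{d1, d13}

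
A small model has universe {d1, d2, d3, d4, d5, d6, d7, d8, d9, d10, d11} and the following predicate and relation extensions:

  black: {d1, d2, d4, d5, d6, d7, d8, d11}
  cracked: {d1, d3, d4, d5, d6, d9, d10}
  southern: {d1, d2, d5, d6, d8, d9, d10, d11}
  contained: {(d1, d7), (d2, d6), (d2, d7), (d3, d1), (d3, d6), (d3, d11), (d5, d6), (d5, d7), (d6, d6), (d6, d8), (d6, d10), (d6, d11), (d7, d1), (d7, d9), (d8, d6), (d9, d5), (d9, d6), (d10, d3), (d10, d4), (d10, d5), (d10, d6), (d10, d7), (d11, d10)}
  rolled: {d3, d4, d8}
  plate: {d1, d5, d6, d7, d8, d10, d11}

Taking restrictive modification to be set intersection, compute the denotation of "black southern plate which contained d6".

⟦which contained d6⟧ = {x : ⟨x, d6⟩ ∈ ⟦contained⟧} = {d2, d3, d5, d6, d8, d9, d10}
⟦plate⟧ = {d1, d5, d6, d7, d8, d10, d11}
… ∩ ⟦which contained d6⟧ = {d1, d5, d6, d7, d8, d10, d11} ∩ {d2, d3, d5, d6, d8, d9, d10} = {d5, d6, d8, d10}
… ∩ ⟦black⟧ = {d5, d6, d8, d10} ∩ {d1, d2, d4, d5, d6, d7, d8, d11} = {d5, d6, d8}
… ∩ ⟦southern⟧ = {d5, d6, d8} ∩ {d1, d2, d5, d6, d8, d9, d10, d11} = {d5, d6, d8}
So ⟦black southern plate which contained d6⟧ = {d5, d6, d8}.

{d5, d6, d8}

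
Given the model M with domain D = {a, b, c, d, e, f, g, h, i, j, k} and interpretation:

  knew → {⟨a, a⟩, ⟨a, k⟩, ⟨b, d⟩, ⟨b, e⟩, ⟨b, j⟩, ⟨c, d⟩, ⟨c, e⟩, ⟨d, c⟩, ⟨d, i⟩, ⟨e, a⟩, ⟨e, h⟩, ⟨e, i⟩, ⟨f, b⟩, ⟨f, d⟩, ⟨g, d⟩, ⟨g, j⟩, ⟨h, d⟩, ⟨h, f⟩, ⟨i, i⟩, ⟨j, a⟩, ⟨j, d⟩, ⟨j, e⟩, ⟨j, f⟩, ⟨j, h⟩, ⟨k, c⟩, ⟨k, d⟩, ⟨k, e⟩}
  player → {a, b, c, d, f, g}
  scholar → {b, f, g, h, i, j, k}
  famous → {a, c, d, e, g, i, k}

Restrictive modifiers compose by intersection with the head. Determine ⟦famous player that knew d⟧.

⟦that knew d⟧ = {x : ⟨x, d⟩ ∈ ⟦knew⟧} = {b, c, f, g, h, j, k}
⟦player⟧ = {a, b, c, d, f, g}
… ∩ ⟦that knew d⟧ = {a, b, c, d, f, g} ∩ {b, c, f, g, h, j, k} = {b, c, f, g}
… ∩ ⟦famous⟧ = {b, c, f, g} ∩ {a, c, d, e, g, i, k} = {c, g}
So ⟦famous player that knew d⟧ = {c, g}.

{c, g}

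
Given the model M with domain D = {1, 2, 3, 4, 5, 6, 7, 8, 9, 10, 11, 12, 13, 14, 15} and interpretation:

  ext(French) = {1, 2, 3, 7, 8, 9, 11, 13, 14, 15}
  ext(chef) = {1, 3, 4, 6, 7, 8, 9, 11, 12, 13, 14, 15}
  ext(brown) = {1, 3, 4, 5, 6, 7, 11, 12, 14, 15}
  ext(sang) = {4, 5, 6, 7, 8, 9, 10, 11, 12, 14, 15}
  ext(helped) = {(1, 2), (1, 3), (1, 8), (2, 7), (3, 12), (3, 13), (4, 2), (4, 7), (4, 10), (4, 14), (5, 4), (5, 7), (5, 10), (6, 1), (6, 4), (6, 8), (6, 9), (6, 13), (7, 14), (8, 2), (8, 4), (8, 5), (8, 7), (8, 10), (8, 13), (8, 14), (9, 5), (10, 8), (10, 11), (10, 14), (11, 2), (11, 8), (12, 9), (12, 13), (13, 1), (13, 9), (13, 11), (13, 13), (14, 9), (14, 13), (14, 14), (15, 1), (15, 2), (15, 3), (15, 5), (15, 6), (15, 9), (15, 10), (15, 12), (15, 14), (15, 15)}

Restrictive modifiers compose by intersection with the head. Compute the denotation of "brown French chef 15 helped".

{1, 3, 14, 15}

⟦15 helped⟧ = {x : ⟨15, x⟩ ∈ ⟦helped⟧} = {1, 2, 3, 5, 6, 9, 10, 12, 14, 15}
⟦chef⟧ = {1, 3, 4, 6, 7, 8, 9, 11, 12, 13, 14, 15}
… ∩ ⟦15 helped⟧ = {1, 3, 4, 6, 7, 8, 9, 11, 12, 13, 14, 15} ∩ {1, 2, 3, 5, 6, 9, 10, 12, 14, 15} = {1, 3, 6, 9, 12, 14, 15}
… ∩ ⟦brown⟧ = {1, 3, 6, 9, 12, 14, 15} ∩ {1, 3, 4, 5, 6, 7, 11, 12, 14, 15} = {1, 3, 6, 12, 14, 15}
… ∩ ⟦French⟧ = {1, 3, 6, 12, 14, 15} ∩ {1, 2, 3, 7, 8, 9, 11, 13, 14, 15} = {1, 3, 14, 15}
So ⟦brown French chef 15 helped⟧ = {1, 3, 14, 15}.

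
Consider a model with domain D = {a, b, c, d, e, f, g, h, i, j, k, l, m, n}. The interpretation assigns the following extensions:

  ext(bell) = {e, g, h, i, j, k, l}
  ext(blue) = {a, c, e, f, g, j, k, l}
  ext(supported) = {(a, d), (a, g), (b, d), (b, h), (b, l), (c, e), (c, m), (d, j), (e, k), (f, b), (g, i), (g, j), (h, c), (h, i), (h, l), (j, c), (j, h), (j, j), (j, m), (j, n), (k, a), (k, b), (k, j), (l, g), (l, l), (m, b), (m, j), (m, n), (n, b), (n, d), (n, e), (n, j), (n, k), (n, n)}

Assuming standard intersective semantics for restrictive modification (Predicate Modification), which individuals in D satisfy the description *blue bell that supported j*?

{g, j, k}

⟦that supported j⟧ = {x : ⟨x, j⟩ ∈ ⟦supported⟧} = {d, g, j, k, m, n}
⟦bell⟧ = {e, g, h, i, j, k, l}
… ∩ ⟦that supported j⟧ = {e, g, h, i, j, k, l} ∩ {d, g, j, k, m, n} = {g, j, k}
… ∩ ⟦blue⟧ = {g, j, k} ∩ {a, c, e, f, g, j, k, l} = {g, j, k}
So ⟦blue bell that supported j⟧ = {g, j, k}.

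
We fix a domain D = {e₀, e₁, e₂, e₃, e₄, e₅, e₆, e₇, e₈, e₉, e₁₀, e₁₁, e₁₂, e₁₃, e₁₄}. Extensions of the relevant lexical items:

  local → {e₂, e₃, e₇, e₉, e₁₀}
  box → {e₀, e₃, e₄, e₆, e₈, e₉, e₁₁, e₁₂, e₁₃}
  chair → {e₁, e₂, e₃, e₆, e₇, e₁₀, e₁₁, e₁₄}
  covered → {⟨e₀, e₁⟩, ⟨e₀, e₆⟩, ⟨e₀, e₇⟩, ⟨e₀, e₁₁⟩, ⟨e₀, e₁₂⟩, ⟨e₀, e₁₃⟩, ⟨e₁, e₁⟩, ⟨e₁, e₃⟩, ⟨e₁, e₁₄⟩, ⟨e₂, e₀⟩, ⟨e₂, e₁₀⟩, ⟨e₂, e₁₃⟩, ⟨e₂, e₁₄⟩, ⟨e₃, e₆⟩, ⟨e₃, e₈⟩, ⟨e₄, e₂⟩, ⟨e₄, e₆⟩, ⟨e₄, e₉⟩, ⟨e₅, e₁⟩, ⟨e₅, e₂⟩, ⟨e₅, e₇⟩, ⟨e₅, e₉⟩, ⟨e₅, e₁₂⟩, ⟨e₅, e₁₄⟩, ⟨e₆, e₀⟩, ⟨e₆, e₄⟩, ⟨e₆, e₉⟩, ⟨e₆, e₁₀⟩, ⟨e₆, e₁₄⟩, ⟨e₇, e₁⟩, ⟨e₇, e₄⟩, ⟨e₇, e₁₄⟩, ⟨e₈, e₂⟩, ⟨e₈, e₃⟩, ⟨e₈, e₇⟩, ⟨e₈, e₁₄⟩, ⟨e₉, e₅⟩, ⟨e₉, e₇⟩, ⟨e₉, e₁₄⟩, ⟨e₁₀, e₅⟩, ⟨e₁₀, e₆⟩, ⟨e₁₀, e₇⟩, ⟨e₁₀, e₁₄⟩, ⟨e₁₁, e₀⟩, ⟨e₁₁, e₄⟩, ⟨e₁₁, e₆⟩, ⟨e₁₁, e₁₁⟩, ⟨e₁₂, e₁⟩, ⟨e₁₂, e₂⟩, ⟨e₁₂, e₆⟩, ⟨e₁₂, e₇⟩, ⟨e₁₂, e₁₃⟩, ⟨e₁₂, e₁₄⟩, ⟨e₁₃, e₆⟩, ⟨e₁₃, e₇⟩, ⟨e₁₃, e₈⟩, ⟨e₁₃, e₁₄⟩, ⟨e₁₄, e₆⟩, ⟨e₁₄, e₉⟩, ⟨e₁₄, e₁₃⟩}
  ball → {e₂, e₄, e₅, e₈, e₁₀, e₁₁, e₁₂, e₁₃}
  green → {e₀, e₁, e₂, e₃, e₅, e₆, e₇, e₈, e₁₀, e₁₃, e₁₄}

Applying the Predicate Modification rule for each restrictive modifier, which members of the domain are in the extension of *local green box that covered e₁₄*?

{}

⟦that covered e₁₄⟧ = {x : ⟨x, e₁₄⟩ ∈ ⟦covered⟧} = {e₁, e₂, e₅, e₆, e₇, e₈, e₉, e₁₀, e₁₂, e₁₃}
⟦box⟧ = {e₀, e₃, e₄, e₆, e₈, e₉, e₁₁, e₁₂, e₁₃}
… ∩ ⟦that covered e₁₄⟧ = {e₀, e₃, e₄, e₆, e₈, e₉, e₁₁, e₁₂, e₁₃} ∩ {e₁, e₂, e₅, e₆, e₇, e₈, e₉, e₁₀, e₁₂, e₁₃} = {e₆, e₈, e₉, e₁₂, e₁₃}
… ∩ ⟦local⟧ = {e₆, e₈, e₉, e₁₂, e₁₃} ∩ {e₂, e₃, e₇, e₉, e₁₀} = {e₉}
… ∩ ⟦green⟧ = {e₉} ∩ {e₀, e₁, e₂, e₃, e₅, e₆, e₇, e₈, e₁₀, e₁₃, e₁₄} = ∅
So ⟦local green box that covered e₁₄⟧ = {}.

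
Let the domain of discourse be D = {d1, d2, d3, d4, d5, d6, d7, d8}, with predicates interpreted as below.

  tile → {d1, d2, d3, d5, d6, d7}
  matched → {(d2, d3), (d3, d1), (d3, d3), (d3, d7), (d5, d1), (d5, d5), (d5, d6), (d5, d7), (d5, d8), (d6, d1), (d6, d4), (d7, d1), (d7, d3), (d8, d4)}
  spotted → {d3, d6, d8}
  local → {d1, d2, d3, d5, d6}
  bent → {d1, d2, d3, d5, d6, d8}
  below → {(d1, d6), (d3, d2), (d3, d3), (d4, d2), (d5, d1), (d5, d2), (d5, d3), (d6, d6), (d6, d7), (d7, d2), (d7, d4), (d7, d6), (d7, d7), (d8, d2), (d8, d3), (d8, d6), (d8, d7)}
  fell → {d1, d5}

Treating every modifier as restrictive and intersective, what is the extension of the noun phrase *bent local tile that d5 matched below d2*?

⟦that d5 matched⟧ = {x : ⟨d5, x⟩ ∈ ⟦matched⟧} = {d1, d5, d6, d7, d8}
⟦below d2⟧ = {x : ⟨x, d2⟩ ∈ ⟦below⟧} = {d3, d4, d5, d7, d8}
⟦tile⟧ = {d1, d2, d3, d5, d6, d7}
… ∩ ⟦that d5 matched⟧ = {d1, d2, d3, d5, d6, d7} ∩ {d1, d5, d6, d7, d8} = {d1, d5, d6, d7}
… ∩ ⟦below d2⟧ = {d1, d5, d6, d7} ∩ {d3, d4, d5, d7, d8} = {d5, d7}
… ∩ ⟦bent⟧ = {d5, d7} ∩ {d1, d2, d3, d5, d6, d8} = {d5}
… ∩ ⟦local⟧ = {d5} ∩ {d1, d2, d3, d5, d6} = {d5}
So ⟦bent local tile that d5 matched below d2⟧ = {d5}.

{d5}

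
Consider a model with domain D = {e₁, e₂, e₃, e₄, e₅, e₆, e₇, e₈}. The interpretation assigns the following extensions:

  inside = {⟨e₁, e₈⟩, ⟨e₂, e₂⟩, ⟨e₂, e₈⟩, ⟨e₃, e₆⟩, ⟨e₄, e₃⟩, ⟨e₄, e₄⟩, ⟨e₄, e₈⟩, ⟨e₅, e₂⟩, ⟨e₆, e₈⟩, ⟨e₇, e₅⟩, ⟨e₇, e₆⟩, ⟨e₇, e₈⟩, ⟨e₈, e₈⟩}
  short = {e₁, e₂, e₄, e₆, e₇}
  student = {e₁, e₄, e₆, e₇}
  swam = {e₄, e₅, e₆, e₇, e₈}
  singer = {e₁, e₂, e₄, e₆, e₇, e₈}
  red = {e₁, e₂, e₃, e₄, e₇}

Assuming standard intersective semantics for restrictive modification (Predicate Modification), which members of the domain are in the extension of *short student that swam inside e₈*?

⟦that swam⟧ = ⟦swam⟧ = {e₄, e₅, e₆, e₇, e₈}
⟦inside e₈⟧ = {x : ⟨x, e₈⟩ ∈ ⟦inside⟧} = {e₁, e₂, e₄, e₆, e₇, e₈}
⟦student⟧ = {e₁, e₄, e₆, e₇}
… ∩ ⟦that swam⟧ = {e₁, e₄, e₆, e₇} ∩ {e₄, e₅, e₆, e₇, e₈} = {e₄, e₆, e₇}
… ∩ ⟦inside e₈⟧ = {e₄, e₆, e₇} ∩ {e₁, e₂, e₄, e₆, e₇, e₈} = {e₄, e₆, e₇}
… ∩ ⟦short⟧ = {e₄, e₆, e₇} ∩ {e₁, e₂, e₄, e₆, e₇} = {e₄, e₆, e₇}
So ⟦short student that swam inside e₈⟧ = {e₄, e₆, e₇}.

{e₄, e₆, e₇}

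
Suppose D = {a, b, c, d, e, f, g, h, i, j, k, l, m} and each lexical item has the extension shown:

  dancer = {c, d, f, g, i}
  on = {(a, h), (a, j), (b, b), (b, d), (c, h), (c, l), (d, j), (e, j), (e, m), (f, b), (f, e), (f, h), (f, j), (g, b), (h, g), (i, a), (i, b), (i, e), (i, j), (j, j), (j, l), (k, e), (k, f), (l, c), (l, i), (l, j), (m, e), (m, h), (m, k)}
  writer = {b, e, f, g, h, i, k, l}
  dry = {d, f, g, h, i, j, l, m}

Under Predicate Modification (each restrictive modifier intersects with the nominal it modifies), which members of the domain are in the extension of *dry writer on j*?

{f, i, l}

⟦on j⟧ = {x : ⟨x, j⟩ ∈ ⟦on⟧} = {a, d, e, f, i, j, l}
⟦writer⟧ = {b, e, f, g, h, i, k, l}
… ∩ ⟦on j⟧ = {b, e, f, g, h, i, k, l} ∩ {a, d, e, f, i, j, l} = {e, f, i, l}
… ∩ ⟦dry⟧ = {e, f, i, l} ∩ {d, f, g, h, i, j, l, m} = {f, i, l}
So ⟦dry writer on j⟧ = {f, i, l}.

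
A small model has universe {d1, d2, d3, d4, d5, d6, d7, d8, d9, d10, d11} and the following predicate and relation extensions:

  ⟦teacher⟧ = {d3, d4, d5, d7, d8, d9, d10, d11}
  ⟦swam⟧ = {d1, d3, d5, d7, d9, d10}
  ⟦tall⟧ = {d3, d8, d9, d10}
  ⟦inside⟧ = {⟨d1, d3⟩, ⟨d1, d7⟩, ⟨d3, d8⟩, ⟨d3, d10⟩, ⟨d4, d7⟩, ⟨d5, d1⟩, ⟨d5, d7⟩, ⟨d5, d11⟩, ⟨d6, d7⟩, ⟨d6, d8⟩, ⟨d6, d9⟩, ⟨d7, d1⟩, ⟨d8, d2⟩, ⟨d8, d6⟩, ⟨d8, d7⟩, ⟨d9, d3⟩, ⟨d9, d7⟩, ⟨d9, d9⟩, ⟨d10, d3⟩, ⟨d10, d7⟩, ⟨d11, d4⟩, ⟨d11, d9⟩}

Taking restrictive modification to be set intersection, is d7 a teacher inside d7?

⟦inside d7⟧ = {x : ⟨x, d7⟩ ∈ ⟦inside⟧} = {d1, d4, d5, d6, d8, d9, d10}
⟦teacher⟧ = {d3, d4, d5, d7, d8, d9, d10, d11}
… ∩ ⟦inside d7⟧ = {d3, d4, d5, d7, d8, d9, d10, d11} ∩ {d1, d4, d5, d6, d8, d9, d10} = {d4, d5, d8, d9, d10}
⟦teacher inside d7⟧ = {d4, d5, d8, d9, d10}; d7 ∉ this set.

no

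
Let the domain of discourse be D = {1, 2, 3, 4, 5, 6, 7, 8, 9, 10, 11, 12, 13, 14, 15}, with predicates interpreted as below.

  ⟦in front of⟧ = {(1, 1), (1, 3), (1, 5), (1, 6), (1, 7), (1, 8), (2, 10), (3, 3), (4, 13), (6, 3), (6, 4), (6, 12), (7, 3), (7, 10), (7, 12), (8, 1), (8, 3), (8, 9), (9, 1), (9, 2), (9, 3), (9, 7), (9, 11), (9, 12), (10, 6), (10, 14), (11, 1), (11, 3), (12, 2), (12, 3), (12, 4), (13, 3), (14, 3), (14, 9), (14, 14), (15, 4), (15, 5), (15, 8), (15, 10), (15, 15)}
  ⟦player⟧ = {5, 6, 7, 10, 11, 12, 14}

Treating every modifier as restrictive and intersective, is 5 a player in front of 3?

⟦in front of 3⟧ = {x : ⟨x, 3⟩ ∈ ⟦in front of⟧} = {1, 3, 6, 7, 8, 9, 11, 12, 13, 14}
⟦player⟧ = {5, 6, 7, 10, 11, 12, 14}
… ∩ ⟦in front of 3⟧ = {5, 6, 7, 10, 11, 12, 14} ∩ {1, 3, 6, 7, 8, 9, 11, 12, 13, 14} = {6, 7, 11, 12, 14}
⟦player in front of 3⟧ = {6, 7, 11, 12, 14}; 5 ∉ this set.

no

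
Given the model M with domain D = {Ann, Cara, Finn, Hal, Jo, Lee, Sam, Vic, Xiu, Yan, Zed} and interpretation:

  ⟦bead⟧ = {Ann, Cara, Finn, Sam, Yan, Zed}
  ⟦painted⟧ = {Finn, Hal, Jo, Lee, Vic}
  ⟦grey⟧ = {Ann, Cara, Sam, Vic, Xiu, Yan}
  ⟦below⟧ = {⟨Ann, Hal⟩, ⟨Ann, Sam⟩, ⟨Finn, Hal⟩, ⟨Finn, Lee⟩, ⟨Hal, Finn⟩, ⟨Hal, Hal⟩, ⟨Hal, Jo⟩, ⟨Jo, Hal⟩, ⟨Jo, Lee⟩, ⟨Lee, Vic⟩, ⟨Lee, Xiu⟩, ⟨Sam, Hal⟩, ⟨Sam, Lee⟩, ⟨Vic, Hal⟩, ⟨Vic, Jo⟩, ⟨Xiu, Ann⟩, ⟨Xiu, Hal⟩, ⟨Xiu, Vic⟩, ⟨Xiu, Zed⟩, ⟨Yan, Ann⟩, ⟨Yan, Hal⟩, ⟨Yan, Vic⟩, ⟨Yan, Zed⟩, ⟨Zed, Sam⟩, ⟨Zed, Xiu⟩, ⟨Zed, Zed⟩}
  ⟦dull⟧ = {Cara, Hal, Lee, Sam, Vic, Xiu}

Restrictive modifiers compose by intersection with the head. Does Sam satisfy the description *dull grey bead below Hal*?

⟦below Hal⟧ = {x : ⟨x, Hal⟩ ∈ ⟦below⟧} = {Ann, Finn, Hal, Jo, Sam, Vic, Xiu, Yan}
⟦bead⟧ = {Ann, Cara, Finn, Sam, Yan, Zed}
… ∩ ⟦below Hal⟧ = {Ann, Cara, Finn, Sam, Yan, Zed} ∩ {Ann, Finn, Hal, Jo, Sam, Vic, Xiu, Yan} = {Ann, Finn, Sam, Yan}
… ∩ ⟦dull⟧ = {Ann, Finn, Sam, Yan} ∩ {Cara, Hal, Lee, Sam, Vic, Xiu} = {Sam}
… ∩ ⟦grey⟧ = {Sam} ∩ {Ann, Cara, Sam, Vic, Xiu, Yan} = {Sam}
⟦dull grey bead below Hal⟧ = {Sam}; Sam ∈ this set.

yes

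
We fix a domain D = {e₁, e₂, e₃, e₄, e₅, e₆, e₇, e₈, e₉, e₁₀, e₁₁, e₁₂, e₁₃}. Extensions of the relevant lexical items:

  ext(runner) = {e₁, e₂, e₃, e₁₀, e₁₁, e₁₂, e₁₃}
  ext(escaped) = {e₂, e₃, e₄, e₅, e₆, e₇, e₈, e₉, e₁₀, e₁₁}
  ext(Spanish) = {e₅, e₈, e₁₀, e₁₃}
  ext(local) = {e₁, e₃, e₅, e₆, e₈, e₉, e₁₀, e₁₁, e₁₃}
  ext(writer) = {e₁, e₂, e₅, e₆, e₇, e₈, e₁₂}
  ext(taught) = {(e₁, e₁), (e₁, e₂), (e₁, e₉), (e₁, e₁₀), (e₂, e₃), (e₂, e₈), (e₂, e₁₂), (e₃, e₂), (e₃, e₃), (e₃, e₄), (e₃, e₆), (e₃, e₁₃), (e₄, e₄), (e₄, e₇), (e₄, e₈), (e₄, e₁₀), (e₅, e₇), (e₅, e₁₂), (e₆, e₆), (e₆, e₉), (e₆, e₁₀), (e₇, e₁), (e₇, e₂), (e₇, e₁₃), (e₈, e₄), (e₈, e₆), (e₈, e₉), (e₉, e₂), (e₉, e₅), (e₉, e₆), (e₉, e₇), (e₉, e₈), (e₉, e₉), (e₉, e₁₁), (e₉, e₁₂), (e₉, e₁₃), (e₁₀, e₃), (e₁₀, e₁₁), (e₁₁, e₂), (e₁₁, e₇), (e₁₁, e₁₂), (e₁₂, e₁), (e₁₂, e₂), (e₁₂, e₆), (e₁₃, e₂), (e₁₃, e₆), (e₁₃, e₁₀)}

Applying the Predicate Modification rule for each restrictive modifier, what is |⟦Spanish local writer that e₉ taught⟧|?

⟦that e₉ taught⟧ = {x : ⟨e₉, x⟩ ∈ ⟦taught⟧} = {e₂, e₅, e₆, e₇, e₈, e₉, e₁₁, e₁₂, e₁₃}
⟦writer⟧ = {e₁, e₂, e₅, e₆, e₇, e₈, e₁₂}
… ∩ ⟦that e₉ taught⟧ = {e₁, e₂, e₅, e₆, e₇, e₈, e₁₂} ∩ {e₂, e₅, e₆, e₇, e₈, e₉, e₁₁, e₁₂, e₁₃} = {e₂, e₅, e₆, e₇, e₈, e₁₂}
… ∩ ⟦Spanish⟧ = {e₂, e₅, e₆, e₇, e₈, e₁₂} ∩ {e₅, e₈, e₁₀, e₁₃} = {e₅, e₈}
… ∩ ⟦local⟧ = {e₅, e₈} ∩ {e₁, e₃, e₅, e₆, e₈, e₉, e₁₀, e₁₁, e₁₃} = {e₅, e₈}
⟦Spanish local writer that e₉ taught⟧ = {e₅, e₈}, so the cardinality is 2.

2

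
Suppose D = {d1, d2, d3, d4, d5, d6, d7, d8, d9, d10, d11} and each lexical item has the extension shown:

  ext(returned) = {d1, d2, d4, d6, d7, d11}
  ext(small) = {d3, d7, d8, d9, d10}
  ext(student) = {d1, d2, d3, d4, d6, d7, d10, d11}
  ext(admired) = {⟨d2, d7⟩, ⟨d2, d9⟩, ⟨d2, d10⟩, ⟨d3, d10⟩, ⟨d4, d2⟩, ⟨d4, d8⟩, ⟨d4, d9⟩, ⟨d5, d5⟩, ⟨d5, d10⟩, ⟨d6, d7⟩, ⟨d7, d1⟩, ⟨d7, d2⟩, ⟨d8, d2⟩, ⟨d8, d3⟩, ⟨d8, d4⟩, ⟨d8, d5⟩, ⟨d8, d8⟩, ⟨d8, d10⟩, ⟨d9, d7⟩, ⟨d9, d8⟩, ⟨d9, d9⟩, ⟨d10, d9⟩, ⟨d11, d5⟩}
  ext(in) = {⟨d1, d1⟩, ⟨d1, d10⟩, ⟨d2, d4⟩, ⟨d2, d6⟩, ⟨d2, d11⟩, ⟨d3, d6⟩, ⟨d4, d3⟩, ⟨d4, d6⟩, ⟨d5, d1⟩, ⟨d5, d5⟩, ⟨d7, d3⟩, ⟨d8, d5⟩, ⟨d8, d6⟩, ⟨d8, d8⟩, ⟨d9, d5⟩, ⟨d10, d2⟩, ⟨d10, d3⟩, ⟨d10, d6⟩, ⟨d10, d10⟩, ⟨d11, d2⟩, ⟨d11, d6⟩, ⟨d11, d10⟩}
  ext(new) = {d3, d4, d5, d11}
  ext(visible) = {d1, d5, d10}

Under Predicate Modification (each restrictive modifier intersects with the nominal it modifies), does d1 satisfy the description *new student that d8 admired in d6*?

⟦that d8 admired⟧ = {x : ⟨d8, x⟩ ∈ ⟦admired⟧} = {d2, d3, d4, d5, d8, d10}
⟦in d6⟧ = {x : ⟨x, d6⟩ ∈ ⟦in⟧} = {d2, d3, d4, d8, d10, d11}
⟦student⟧ = {d1, d2, d3, d4, d6, d7, d10, d11}
… ∩ ⟦that d8 admired⟧ = {d1, d2, d3, d4, d6, d7, d10, d11} ∩ {d2, d3, d4, d5, d8, d10} = {d2, d3, d4, d10}
… ∩ ⟦in d6⟧ = {d2, d3, d4, d10} ∩ {d2, d3, d4, d8, d10, d11} = {d2, d3, d4, d10}
… ∩ ⟦new⟧ = {d2, d3, d4, d10} ∩ {d3, d4, d5, d11} = {d3, d4}
⟦new student that d8 admired in d6⟧ = {d3, d4}; d1 ∉ this set.

no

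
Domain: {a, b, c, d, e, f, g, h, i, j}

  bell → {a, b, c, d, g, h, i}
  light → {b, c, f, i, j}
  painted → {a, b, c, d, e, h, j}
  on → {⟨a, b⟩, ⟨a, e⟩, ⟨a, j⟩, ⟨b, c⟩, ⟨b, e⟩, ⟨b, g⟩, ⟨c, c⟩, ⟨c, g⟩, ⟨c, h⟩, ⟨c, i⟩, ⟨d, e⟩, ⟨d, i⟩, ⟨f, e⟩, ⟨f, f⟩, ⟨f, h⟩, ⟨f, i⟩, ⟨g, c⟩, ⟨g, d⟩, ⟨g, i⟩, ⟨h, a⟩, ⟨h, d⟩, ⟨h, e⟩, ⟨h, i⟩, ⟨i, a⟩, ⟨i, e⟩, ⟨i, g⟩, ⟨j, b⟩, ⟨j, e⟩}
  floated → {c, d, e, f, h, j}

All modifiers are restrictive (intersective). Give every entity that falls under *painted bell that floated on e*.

{d, h}

⟦that floated⟧ = ⟦floated⟧ = {c, d, e, f, h, j}
⟦on e⟧ = {x : ⟨x, e⟩ ∈ ⟦on⟧} = {a, b, d, f, h, i, j}
⟦bell⟧ = {a, b, c, d, g, h, i}
… ∩ ⟦that floated⟧ = {a, b, c, d, g, h, i} ∩ {c, d, e, f, h, j} = {c, d, h}
… ∩ ⟦on e⟧ = {c, d, h} ∩ {a, b, d, f, h, i, j} = {d, h}
… ∩ ⟦painted⟧ = {d, h} ∩ {a, b, c, d, e, h, j} = {d, h}
So ⟦painted bell that floated on e⟧ = {d, h}.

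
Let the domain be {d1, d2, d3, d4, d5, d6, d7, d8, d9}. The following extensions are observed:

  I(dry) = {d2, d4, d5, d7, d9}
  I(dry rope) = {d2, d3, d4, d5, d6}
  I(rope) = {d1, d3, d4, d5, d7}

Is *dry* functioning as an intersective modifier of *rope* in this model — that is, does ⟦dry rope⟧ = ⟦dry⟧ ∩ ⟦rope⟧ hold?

⟦dry⟧ ∩ ⟦rope⟧ = {d2, d4, d5, d7, d9} ∩ {d1, d3, d4, d5, d7} = {d4, d5, d7}
Observed ⟦dry rope⟧ = {d2, d3, d4, d5, d6}.
These differ, so the modifier is not intersective in this model.

no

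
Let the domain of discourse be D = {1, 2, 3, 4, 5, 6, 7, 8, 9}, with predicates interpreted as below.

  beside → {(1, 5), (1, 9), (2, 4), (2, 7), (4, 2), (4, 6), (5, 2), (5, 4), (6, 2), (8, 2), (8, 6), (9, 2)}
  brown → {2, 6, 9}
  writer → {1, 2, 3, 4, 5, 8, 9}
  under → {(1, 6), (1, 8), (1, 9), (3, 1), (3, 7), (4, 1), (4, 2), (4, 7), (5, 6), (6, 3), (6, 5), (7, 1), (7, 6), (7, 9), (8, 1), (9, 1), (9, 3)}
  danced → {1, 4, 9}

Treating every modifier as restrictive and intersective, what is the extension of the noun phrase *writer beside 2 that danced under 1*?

⟦beside 2⟧ = {x : ⟨x, 2⟩ ∈ ⟦beside⟧} = {4, 5, 6, 8, 9}
⟦that danced⟧ = ⟦danced⟧ = {1, 4, 9}
⟦under 1⟧ = {x : ⟨x, 1⟩ ∈ ⟦under⟧} = {3, 4, 7, 8, 9}
⟦writer⟧ = {1, 2, 3, 4, 5, 8, 9}
… ∩ ⟦beside 2⟧ = {1, 2, 3, 4, 5, 8, 9} ∩ {4, 5, 6, 8, 9} = {4, 5, 8, 9}
… ∩ ⟦that danced⟧ = {4, 5, 8, 9} ∩ {1, 4, 9} = {4, 9}
… ∩ ⟦under 1⟧ = {4, 9} ∩ {3, 4, 7, 8, 9} = {4, 9}
So ⟦writer beside 2 that danced under 1⟧ = {4, 9}.

{4, 9}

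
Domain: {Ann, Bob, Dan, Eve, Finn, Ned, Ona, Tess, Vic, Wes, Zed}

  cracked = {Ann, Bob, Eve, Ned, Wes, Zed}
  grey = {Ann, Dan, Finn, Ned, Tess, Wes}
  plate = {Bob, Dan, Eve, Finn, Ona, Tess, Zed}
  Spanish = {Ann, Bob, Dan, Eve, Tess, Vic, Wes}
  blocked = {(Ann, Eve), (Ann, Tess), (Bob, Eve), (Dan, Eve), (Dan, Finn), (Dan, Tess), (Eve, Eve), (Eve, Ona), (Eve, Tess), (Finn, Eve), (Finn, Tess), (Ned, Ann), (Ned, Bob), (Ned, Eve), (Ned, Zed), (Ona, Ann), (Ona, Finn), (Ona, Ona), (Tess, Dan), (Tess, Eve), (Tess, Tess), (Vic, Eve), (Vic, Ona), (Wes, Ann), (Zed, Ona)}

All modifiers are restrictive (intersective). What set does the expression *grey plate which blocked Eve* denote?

⟦which blocked Eve⟧ = {x : ⟨x, Eve⟩ ∈ ⟦blocked⟧} = {Ann, Bob, Dan, Eve, Finn, Ned, Tess, Vic}
⟦plate⟧ = {Bob, Dan, Eve, Finn, Ona, Tess, Zed}
… ∩ ⟦which blocked Eve⟧ = {Bob, Dan, Eve, Finn, Ona, Tess, Zed} ∩ {Ann, Bob, Dan, Eve, Finn, Ned, Tess, Vic} = {Bob, Dan, Eve, Finn, Tess}
… ∩ ⟦grey⟧ = {Bob, Dan, Eve, Finn, Tess} ∩ {Ann, Dan, Finn, Ned, Tess, Wes} = {Dan, Finn, Tess}
So ⟦grey plate which blocked Eve⟧ = {Dan, Finn, Tess}.

{Dan, Finn, Tess}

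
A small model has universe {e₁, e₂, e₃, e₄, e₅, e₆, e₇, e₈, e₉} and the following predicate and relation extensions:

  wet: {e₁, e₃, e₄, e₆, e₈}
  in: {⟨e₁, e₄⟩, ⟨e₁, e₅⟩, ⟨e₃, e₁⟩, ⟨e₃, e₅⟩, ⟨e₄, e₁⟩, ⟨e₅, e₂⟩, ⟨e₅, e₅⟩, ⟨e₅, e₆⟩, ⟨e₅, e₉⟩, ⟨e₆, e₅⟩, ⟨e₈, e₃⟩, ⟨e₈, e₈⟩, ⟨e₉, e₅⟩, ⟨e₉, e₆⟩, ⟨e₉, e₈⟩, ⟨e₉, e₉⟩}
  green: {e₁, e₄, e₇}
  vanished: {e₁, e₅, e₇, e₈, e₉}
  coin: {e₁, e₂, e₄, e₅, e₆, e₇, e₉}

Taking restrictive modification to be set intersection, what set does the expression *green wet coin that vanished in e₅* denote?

⟦that vanished⟧ = ⟦vanished⟧ = {e₁, e₅, e₇, e₈, e₉}
⟦in e₅⟧ = {x : ⟨x, e₅⟩ ∈ ⟦in⟧} = {e₁, e₃, e₅, e₆, e₉}
⟦coin⟧ = {e₁, e₂, e₄, e₅, e₆, e₇, e₉}
… ∩ ⟦that vanished⟧ = {e₁, e₂, e₄, e₅, e₆, e₇, e₉} ∩ {e₁, e₅, e₇, e₈, e₉} = {e₁, e₅, e₇, e₉}
… ∩ ⟦in e₅⟧ = {e₁, e₅, e₇, e₉} ∩ {e₁, e₃, e₅, e₆, e₉} = {e₁, e₅, e₉}
… ∩ ⟦green⟧ = {e₁, e₅, e₉} ∩ {e₁, e₄, e₇} = {e₁}
… ∩ ⟦wet⟧ = {e₁} ∩ {e₁, e₃, e₄, e₆, e₈} = {e₁}
So ⟦green wet coin that vanished in e₅⟧ = {e₁}.

{e₁}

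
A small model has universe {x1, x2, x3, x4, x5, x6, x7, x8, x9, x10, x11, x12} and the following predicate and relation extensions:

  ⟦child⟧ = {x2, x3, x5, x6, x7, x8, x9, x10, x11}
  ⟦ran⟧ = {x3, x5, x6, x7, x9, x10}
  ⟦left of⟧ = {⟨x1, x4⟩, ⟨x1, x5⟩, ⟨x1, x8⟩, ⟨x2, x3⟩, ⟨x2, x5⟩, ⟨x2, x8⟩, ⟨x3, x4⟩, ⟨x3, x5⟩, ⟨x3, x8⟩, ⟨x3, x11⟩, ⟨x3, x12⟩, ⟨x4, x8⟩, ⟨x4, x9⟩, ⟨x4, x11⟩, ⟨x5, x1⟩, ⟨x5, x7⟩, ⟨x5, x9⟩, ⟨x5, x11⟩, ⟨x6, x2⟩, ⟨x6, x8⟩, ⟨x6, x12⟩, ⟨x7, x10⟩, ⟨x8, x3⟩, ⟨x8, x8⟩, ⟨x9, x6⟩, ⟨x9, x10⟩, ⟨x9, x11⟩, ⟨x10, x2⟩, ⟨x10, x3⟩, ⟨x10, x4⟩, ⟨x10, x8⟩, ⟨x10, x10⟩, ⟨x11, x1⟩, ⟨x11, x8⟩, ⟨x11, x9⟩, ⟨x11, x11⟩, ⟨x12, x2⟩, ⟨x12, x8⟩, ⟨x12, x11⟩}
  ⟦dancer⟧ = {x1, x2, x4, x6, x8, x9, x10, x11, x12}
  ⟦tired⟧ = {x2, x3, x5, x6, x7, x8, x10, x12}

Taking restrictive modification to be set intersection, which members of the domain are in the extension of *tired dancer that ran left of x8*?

{x6, x10}

⟦that ran⟧ = ⟦ran⟧ = {x3, x5, x6, x7, x9, x10}
⟦left of x8⟧ = {x : ⟨x, x8⟩ ∈ ⟦left of⟧} = {x1, x2, x3, x4, x6, x8, x10, x11, x12}
⟦dancer⟧ = {x1, x2, x4, x6, x8, x9, x10, x11, x12}
… ∩ ⟦that ran⟧ = {x1, x2, x4, x6, x8, x9, x10, x11, x12} ∩ {x3, x5, x6, x7, x9, x10} = {x6, x9, x10}
… ∩ ⟦left of x8⟧ = {x6, x9, x10} ∩ {x1, x2, x3, x4, x6, x8, x10, x11, x12} = {x6, x10}
… ∩ ⟦tired⟧ = {x6, x10} ∩ {x2, x3, x5, x6, x7, x8, x10, x12} = {x6, x10}
So ⟦tired dancer that ran left of x8⟧ = {x6, x10}.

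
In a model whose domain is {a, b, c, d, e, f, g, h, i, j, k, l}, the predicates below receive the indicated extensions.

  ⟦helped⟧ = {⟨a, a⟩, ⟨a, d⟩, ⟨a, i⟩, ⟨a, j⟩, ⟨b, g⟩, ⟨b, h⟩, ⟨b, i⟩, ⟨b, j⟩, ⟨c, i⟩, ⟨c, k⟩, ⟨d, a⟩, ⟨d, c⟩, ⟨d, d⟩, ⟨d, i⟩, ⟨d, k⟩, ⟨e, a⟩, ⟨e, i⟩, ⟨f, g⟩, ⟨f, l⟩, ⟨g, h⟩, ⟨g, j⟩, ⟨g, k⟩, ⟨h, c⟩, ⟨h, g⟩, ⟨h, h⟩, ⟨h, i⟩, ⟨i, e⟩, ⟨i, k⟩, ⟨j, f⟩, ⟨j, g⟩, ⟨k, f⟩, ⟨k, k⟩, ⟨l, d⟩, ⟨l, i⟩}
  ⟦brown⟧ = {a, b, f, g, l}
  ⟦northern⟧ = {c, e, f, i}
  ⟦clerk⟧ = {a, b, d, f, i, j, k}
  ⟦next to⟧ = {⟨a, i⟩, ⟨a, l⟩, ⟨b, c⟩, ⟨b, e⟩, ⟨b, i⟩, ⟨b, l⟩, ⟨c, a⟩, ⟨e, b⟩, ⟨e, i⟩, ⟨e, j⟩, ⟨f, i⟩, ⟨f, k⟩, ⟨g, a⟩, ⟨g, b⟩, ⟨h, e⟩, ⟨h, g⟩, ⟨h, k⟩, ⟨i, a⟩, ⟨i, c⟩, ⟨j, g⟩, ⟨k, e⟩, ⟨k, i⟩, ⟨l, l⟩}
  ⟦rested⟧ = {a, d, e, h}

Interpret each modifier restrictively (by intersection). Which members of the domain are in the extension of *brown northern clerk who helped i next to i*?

⟦who helped i⟧ = {x : ⟨x, i⟩ ∈ ⟦helped⟧} = {a, b, c, d, e, h, l}
⟦next to i⟧ = {x : ⟨x, i⟩ ∈ ⟦next to⟧} = {a, b, e, f, k}
⟦clerk⟧ = {a, b, d, f, i, j, k}
… ∩ ⟦who helped i⟧ = {a, b, d, f, i, j, k} ∩ {a, b, c, d, e, h, l} = {a, b, d}
… ∩ ⟦next to i⟧ = {a, b, d} ∩ {a, b, e, f, k} = {a, b}
… ∩ ⟦brown⟧ = {a, b} ∩ {a, b, f, g, l} = {a, b}
… ∩ ⟦northern⟧ = {a, b} ∩ {c, e, f, i} = ∅
So ⟦brown northern clerk who helped i next to i⟧ = {}.

{}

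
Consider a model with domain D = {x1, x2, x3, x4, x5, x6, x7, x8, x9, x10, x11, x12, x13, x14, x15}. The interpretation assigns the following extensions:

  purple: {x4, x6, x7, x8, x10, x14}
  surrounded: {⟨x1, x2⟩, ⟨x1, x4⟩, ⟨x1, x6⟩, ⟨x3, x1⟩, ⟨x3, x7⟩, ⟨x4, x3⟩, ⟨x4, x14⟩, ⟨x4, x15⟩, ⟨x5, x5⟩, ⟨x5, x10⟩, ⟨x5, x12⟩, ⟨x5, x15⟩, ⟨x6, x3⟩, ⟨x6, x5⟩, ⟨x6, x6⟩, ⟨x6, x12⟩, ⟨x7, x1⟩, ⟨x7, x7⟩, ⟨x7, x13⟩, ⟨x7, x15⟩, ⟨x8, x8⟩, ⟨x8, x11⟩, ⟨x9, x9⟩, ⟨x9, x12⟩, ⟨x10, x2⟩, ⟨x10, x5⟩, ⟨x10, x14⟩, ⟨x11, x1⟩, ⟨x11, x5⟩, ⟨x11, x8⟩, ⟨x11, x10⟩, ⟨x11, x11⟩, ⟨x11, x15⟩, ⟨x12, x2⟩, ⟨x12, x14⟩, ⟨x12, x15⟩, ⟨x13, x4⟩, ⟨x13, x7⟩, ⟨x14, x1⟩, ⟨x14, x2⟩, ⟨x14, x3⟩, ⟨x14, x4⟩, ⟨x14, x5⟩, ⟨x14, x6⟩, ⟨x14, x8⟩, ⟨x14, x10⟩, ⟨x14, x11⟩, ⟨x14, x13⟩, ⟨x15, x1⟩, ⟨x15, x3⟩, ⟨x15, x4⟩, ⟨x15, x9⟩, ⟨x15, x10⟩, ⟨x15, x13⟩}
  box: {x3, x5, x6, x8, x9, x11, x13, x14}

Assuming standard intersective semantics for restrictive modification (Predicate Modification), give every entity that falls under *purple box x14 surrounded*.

{x6, x8}

⟦x14 surrounded⟧ = {x : ⟨x14, x⟩ ∈ ⟦surrounded⟧} = {x1, x2, x3, x4, x5, x6, x8, x10, x11, x13}
⟦box⟧ = {x3, x5, x6, x8, x9, x11, x13, x14}
… ∩ ⟦x14 surrounded⟧ = {x3, x5, x6, x8, x9, x11, x13, x14} ∩ {x1, x2, x3, x4, x5, x6, x8, x10, x11, x13} = {x3, x5, x6, x8, x11, x13}
… ∩ ⟦purple⟧ = {x3, x5, x6, x8, x11, x13} ∩ {x4, x6, x7, x8, x10, x14} = {x6, x8}
So ⟦purple box x14 surrounded⟧ = {x6, x8}.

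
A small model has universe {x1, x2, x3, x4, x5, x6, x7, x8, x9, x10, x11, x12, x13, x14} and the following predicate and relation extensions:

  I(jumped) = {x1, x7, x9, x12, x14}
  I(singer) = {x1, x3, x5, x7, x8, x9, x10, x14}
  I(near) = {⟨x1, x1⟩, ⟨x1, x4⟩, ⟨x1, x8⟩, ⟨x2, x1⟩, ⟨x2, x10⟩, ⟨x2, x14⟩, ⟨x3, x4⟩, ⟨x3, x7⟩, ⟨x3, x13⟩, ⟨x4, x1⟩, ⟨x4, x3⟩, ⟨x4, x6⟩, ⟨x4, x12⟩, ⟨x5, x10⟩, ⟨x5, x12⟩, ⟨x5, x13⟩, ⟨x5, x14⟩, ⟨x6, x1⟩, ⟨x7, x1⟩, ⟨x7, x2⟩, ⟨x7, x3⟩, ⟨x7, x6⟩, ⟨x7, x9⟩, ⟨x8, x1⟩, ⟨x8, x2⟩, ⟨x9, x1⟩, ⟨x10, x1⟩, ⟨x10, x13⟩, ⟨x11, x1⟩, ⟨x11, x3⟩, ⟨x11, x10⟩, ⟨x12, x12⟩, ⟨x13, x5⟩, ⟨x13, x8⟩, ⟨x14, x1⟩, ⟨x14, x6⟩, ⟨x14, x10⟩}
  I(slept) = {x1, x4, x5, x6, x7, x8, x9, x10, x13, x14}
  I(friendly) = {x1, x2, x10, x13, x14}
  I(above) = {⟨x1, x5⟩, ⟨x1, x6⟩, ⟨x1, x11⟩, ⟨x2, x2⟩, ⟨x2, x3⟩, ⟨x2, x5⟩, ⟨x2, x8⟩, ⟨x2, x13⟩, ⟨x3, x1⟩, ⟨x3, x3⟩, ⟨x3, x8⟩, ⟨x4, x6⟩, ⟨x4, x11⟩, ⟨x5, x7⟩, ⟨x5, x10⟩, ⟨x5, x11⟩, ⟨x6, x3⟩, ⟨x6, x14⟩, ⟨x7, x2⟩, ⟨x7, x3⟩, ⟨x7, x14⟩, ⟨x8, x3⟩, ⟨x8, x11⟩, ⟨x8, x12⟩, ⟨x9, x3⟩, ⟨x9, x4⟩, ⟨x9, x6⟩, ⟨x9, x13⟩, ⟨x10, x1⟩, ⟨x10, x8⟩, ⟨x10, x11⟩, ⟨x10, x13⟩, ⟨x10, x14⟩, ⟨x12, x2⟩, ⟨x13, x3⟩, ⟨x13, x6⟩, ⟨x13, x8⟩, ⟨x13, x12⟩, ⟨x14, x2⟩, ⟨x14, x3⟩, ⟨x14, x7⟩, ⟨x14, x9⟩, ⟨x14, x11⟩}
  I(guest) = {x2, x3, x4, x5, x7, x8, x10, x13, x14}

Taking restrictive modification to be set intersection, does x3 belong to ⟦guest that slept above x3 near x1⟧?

⟦that slept⟧ = ⟦slept⟧ = {x1, x4, x5, x6, x7, x8, x9, x10, x13, x14}
⟦above x3⟧ = {x : ⟨x, x3⟩ ∈ ⟦above⟧} = {x2, x3, x6, x7, x8, x9, x13, x14}
⟦near x1⟧ = {x : ⟨x, x1⟩ ∈ ⟦near⟧} = {x1, x2, x4, x6, x7, x8, x9, x10, x11, x14}
⟦guest⟧ = {x2, x3, x4, x5, x7, x8, x10, x13, x14}
… ∩ ⟦that slept⟧ = {x2, x3, x4, x5, x7, x8, x10, x13, x14} ∩ {x1, x4, x5, x6, x7, x8, x9, x10, x13, x14} = {x4, x5, x7, x8, x10, x13, x14}
… ∩ ⟦above x3⟧ = {x4, x5, x7, x8, x10, x13, x14} ∩ {x2, x3, x6, x7, x8, x9, x13, x14} = {x7, x8, x13, x14}
… ∩ ⟦near x1⟧ = {x7, x8, x13, x14} ∩ {x1, x2, x4, x6, x7, x8, x9, x10, x11, x14} = {x7, x8, x14}
⟦guest that slept above x3 near x1⟧ = {x7, x8, x14}; x3 ∉ this set.

no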